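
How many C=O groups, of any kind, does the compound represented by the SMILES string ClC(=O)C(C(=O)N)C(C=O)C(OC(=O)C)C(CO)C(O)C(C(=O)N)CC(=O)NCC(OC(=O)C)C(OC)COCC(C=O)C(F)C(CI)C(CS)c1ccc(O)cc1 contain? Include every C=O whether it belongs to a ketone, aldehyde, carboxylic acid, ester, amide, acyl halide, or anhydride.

ClCO: acyl halide, 1 C=O (running total 1).
CH(CONH2): amide, 1 C=O (running total 2).
CH(CHO): aldehyde, 1 C=O (running total 3).
CH(OCOCH3): ester, 1 C=O (running total 4).
CH(CONH2): amide, 1 C=O (running total 5).
CH2CONHCH2: amide, 1 C=O (running total 6).
CH(OCOCH3): ester, 1 C=O (running total 7).
CH(CHO): aldehyde, 1 C=O (running total 8).

8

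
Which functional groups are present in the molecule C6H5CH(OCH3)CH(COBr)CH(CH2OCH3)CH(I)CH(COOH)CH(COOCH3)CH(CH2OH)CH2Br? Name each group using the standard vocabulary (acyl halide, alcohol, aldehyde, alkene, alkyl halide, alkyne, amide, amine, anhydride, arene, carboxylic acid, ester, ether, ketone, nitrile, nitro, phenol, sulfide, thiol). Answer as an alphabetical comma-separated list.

C6H5– phenyl ring → arene.
pendant –OCH3: C–O–C with sp³ C, no adjacent C=O → ether.
pendant –C(=O)X: carbonyl C bonded to C and halogen → acyl halide.
pendant –CH2OCH3: C–O–C linkage → ether.
halogen on an sp³ carbon → alkyl halide.
pendant –COOH: carbonyl C bonded to C and –OH → carboxylic acid.
pendant –COOCH3: carbonyl C bonded to C and –OCH3 → ester.
pendant –CH2OH on an sp³ backbone C → alcohol.
halogen on an sp³ carbon → alkyl halide.

acyl halide, alcohol, alkyl halide, arene, carboxylic acid, ester, ether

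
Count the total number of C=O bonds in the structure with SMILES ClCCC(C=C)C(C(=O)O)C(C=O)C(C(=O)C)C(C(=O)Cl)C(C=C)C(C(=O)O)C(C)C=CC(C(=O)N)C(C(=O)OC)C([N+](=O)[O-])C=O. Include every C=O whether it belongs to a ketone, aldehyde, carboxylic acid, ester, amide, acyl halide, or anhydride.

CH(COOH): carboxylic acid, 1 C=O (running total 1).
CH(CHO): aldehyde, 1 C=O (running total 2).
CH(COCH3): ketone, 1 C=O (running total 3).
CH(COCl): acyl halide, 1 C=O (running total 4).
CH(COOH): carboxylic acid, 1 C=O (running total 5).
CH(CONH2): amide, 1 C=O (running total 6).
CH(COOCH3): ester, 1 C=O (running total 7).
CHO: aldehyde, 1 C=O (running total 8).

8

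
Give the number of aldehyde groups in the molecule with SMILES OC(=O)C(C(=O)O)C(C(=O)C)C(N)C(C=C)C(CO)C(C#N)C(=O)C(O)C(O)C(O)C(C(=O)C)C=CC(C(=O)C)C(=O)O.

0

Taking each segment in turn:
  HOOC: –COOH: carbonyl C bonded to –OH and C → carboxylic acid (the –OH is not a separate alcohol).
  CH(COOH): pendant –COOH: carbonyl C bonded to C and –OH → carboxylic acid.
  CH(COCH3): pendant –COCH3: carbonyl C bonded to two carbons → ketone.
  CH(NH2): –NH2 on an sp³ carbon with no adjacent C=O → amine.
  CH(CH=CH2): pendant –CH=CH2: C=C double bond → alkene.
  CH(CH2OH): pendant –CH2OH on an sp³ backbone C → alcohol.
  CH(CN): pendant –C≡N: nitrile.
  CO: –C(=O)– with carbon on both sides → ketone.
  CH(OH): –OH on an sp³ carbon → alcohol (secondary).
  CH(OH): –OH on an sp³ carbon → alcohol (secondary).
  CH(OH): –OH on an sp³ carbon → alcohol (secondary).
  CH(COCH3): pendant –COCH3: carbonyl C bonded to two carbons → ketone.
  CH=CH: C=C double bond → alkene.
  CH(COCH3): pendant –COCH3: carbonyl C bonded to two carbons → ketone.
  COOH: –COOH: carbonyl C bonded to –OH and C → carboxylic acid (the –OH is not a separate alcohol).
No segment is a aldehyde: HOOC is carboxylic acid, not aldehyde; CH(COOH) is carboxylic acid, not aldehyde; CH(COCH3) is ketone, not aldehyde. → 0.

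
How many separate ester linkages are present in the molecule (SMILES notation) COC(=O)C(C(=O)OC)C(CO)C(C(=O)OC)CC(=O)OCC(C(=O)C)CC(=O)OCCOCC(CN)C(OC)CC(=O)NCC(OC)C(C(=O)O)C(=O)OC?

CH3O–C(=O)–: carbonyl C bonded to C and to –OCH3 → ester (not ketone + ether).
pendant –COOCH3: carbonyl C bonded to C and –OCH3 → ester.
pendant –CH2OH on an sp³ backbone C → alcohol.
pendant –COOCH3: carbonyl C bonded to C and –OCH3 → ester.
–C(=O)–O–C with C on the carbonyl side → ester.
pendant –COCH3: carbonyl C bonded to two carbons → ketone.
–C(=O)–O–C with C on the carbonyl side → ester.
C–O–C with sp³ carbons on both sides and no adjacent C=O → ether.
pendant –CH2NH2: N on sp³ C, no adjacent C=O → amine.
pendant –OCH3: C–O–C with sp³ C, no adjacent C=O → ether.
–C(=O)–N– linkage → amide (the N is not an amine).
pendant –OCH3: C–O–C with sp³ C, no adjacent C=O → ether.
pendant –COOH: carbonyl C bonded to C and –OH → carboxylic acid.
–C(=O)OCH3: carbonyl C bonded to C and to –OCH3 → ester (not ketone + ether).
Ester appears at: CH3OOC, CH(COOCH3), CH(COOCH3), CH2COOCH2, CH2COOCH2, COOCH3 → 6.

6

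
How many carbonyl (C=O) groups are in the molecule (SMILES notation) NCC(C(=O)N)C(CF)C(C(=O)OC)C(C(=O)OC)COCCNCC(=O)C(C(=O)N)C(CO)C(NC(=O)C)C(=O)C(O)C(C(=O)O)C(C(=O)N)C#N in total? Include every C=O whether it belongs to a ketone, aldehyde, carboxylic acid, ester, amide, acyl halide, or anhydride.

9

CH(CONH2): amide, 1 C=O (running total 1).
CH(COOCH3): ester, 1 C=O (running total 2).
CH(COOCH3): ester, 1 C=O (running total 3).
CO: ketone, 1 C=O (running total 4).
CH(CONH2): amide, 1 C=O (running total 5).
CH(NHCOCH3): amide, 1 C=O (running total 6).
CO: ketone, 1 C=O (running total 7).
CH(COOH): carboxylic acid, 1 C=O (running total 8).
CH(CONH2): amide, 1 C=O (running total 9).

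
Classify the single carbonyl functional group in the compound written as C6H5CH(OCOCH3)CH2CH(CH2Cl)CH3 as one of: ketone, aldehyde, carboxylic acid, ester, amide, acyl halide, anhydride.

ester

The carbonyl is in the CH(OCOCH3) segment: pendant –OC(=O)CH3: an acyloxy group → ester.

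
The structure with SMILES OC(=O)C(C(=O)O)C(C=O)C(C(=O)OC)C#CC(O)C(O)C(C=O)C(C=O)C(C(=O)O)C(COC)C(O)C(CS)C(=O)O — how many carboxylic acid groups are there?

Taking each segment in turn:
  HOOC: –COOH: carbonyl C bonded to –OH and C → carboxylic acid (the –OH is not a separate alcohol).
  CH(COOH): pendant –COOH: carbonyl C bonded to C and –OH → carboxylic acid.
  CH(CHO): pendant –CHO: carbonyl C bonded to C and H → aldehyde.
  CH(COOCH3): pendant –COOCH3: carbonyl C bonded to C and –OCH3 → ester.
  C≡C: C≡C triple bond → alkyne.
  CH(OH): –OH on an sp³ carbon → alcohol (secondary).
  CH(OH): –OH on an sp³ carbon → alcohol (secondary).
  CH(CHO): pendant –CHO: carbonyl C bonded to C and H → aldehyde.
  CH(CHO): pendant –CHO: carbonyl C bonded to C and H → aldehyde.
  CH(COOH): pendant –COOH: carbonyl C bonded to C and –OH → carboxylic acid.
  CH(CH2OCH3): pendant –CH2OCH3: C–O–C linkage → ether.
  CH(OH): –OH on an sp³ carbon → alcohol (secondary).
  CH(CH2SH): pendant –CH2SH → thiol.
  COOH: –COOH: carbonyl C bonded to –OH and C → carboxylic acid (the –OH is not a separate alcohol).
Carboxylic acid appears at: HOOC, CH(COOH), CH(COOH), COOH → 4.

4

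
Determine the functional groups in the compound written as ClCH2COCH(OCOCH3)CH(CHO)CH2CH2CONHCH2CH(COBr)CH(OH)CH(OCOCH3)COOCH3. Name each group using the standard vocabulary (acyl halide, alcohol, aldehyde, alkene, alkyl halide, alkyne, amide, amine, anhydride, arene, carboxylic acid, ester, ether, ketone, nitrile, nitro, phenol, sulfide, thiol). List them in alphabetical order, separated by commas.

acyl halide, alcohol, aldehyde, alkyl halide, amide, ester, ketone

Working along the chain:
  ClCH2: halogen on an sp³ carbon → alkyl halide.
  CO: –C(=O)– with carbon on both sides → ketone.
  CH(OCOCH3): pendant –OC(=O)CH3: an acyloxy group → ester.
  CH(CHO): pendant –CHO: carbonyl C bonded to C and H → aldehyde.
  CH2CONHCH2: –C(=O)–N– linkage → amide (the N is not an amine).
  CH(COBr): pendant –C(=O)X: carbonyl C bonded to C and halogen → acyl halide.
  CH(OH): –OH on an sp³ carbon → alcohol (secondary).
  CH(OCOCH3): pendant –OC(=O)CH3: an acyloxy group → ester.
  COOCH3: –C(=O)OCH3: carbonyl C bonded to C and to –OCH3 → ester (not ketone + ether).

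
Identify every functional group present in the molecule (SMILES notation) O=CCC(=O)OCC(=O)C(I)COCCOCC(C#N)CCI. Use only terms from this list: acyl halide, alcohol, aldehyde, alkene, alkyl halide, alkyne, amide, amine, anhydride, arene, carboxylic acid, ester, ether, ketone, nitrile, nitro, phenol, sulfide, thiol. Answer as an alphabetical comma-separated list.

Taking each segment in turn:
  OHC: terminal –CHO: carbonyl C bonded to H and C → aldehyde.
  CH2COOCH2: –C(=O)–O–C with C on the carbonyl side → ester.
  CO: –C(=O)– with carbon on both sides → ketone.
  CH(I): halogen on an sp³ carbon → alkyl halide.
  CH2OCH2: C–O–C with sp³ carbons on both sides and no adjacent C=O → ether.
  CH2OCH2: C–O–C with sp³ carbons on both sides and no adjacent C=O → ether.
  CH(CN): pendant –C≡N: nitrile.
  CH2I: halogen on an sp³ carbon → alkyl halide.

aldehyde, alkyl halide, ester, ether, ketone, nitrile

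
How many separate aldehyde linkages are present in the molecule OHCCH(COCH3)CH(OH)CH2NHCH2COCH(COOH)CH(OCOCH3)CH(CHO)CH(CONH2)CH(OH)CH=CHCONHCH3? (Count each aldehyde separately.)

terminal –CHO: carbonyl C bonded to H and C → aldehyde.
pendant –COCH3: carbonyl C bonded to two carbons → ketone.
–OH on an sp³ carbon → alcohol (secondary).
C–N–C with sp³ carbons and no adjacent C=O → amine (secondary).
–C(=O)– with carbon on both sides → ketone.
pendant –COOH: carbonyl C bonded to C and –OH → carboxylic acid.
pendant –OC(=O)CH3: an acyloxy group → ester.
pendant –CHO: carbonyl C bonded to C and H → aldehyde.
pendant –CONH2: carbonyl C bonded to C and N → amide.
–OH on an sp³ carbon → alcohol (secondary).
C=C double bond → alkene.
–C(=O)NHCH3: carbonyl C bonded to C and to N → amide (the N is not an amine).
Aldehyde appears at: OHC, CH(CHO) → 2.

2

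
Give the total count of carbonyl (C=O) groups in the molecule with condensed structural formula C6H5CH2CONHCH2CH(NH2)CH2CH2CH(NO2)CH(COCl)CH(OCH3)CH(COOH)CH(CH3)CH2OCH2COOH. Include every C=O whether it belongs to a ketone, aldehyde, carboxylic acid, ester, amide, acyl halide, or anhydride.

4

CH2CONHCH2: amide, 1 C=O (running total 1).
CH(COCl): acyl halide, 1 C=O (running total 2).
CH(COOH): carboxylic acid, 1 C=O (running total 3).
COOH: carboxylic acid, 1 C=O (running total 4).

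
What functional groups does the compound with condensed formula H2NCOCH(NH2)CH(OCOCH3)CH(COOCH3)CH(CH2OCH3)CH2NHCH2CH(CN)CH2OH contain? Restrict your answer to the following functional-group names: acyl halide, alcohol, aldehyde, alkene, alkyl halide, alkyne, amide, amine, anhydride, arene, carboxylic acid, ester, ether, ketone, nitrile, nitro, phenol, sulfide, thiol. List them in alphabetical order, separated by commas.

Reading the structure from left to right:
  H2NCO: –C(=O)NH2: carbonyl C bonded to C and to N → amide (the N is not a separate amine).
  CH(NH2): –NH2 on an sp³ carbon with no adjacent C=O → amine.
  CH(OCOCH3): pendant –OC(=O)CH3: an acyloxy group → ester.
  CH(COOCH3): pendant –COOCH3: carbonyl C bonded to C and –OCH3 → ester.
  CH(CH2OCH3): pendant –CH2OCH3: C–O–C linkage → ether.
  CH2NHCH2: C–N–C with sp³ carbons and no adjacent C=O → amine (secondary).
  CH(CN): pendant –C≡N: nitrile.
  CH2OH: –OH on an sp³ carbon → alcohol.

alcohol, amide, amine, ester, ether, nitrile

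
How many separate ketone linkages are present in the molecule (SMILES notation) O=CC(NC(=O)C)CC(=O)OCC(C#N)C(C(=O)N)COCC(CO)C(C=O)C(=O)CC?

1

Reading the structure from left to right:
  OHC: terminal –CHO: carbonyl C bonded to H and C → aldehyde.
  CH(NHCOCH3): pendant –NHC(=O)CH3: N bonded to a carbonyl → amide (not amine).
  CH2COOCH2: –C(=O)–O–C with C on the carbonyl side → ester.
  CH(CN): pendant –C≡N: nitrile.
  CH(CONH2): pendant –CONH2: carbonyl C bonded to C and N → amide.
  CH2OCH2: C–O–C with sp³ carbons on both sides and no adjacent C=O → ether.
  CH(CH2OH): pendant –CH2OH on an sp³ backbone C → alcohol.
  CH(CHO): pendant –CHO: carbonyl C bonded to C and H → aldehyde.
  CO: –C(=O)– with carbon on both sides → ketone.
Ketone appears at: CO → 1.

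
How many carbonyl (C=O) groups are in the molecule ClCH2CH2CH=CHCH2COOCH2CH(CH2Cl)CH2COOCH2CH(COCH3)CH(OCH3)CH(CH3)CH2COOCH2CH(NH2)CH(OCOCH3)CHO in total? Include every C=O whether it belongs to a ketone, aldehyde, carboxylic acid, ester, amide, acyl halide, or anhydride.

CH2COOCH2: ester, 1 C=O (running total 1).
CH2COOCH2: ester, 1 C=O (running total 2).
CH(COCH3): ketone, 1 C=O (running total 3).
CH2COOCH2: ester, 1 C=O (running total 4).
CH(OCOCH3): ester, 1 C=O (running total 5).
CHO: aldehyde, 1 C=O (running total 6).

6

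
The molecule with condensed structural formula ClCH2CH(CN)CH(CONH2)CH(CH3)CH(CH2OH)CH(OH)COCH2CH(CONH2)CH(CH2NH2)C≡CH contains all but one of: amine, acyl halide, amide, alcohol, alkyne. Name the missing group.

amide: present (CH(CONH2) — pendant –CONH2: carbonyl C bonded to C and N → amide).
alkyne: present (C≡CH — C≡C triple bond → alkyne).
amine: present (CH(CH2NH2) — pendant –CH2NH2: N on sp³ C, no adjacent C=O → amine).
alcohol: present (CH(CH2OH) — pendant –CH2OH on an sp³ backbone C → alcohol).
acyl halide: no segment matches this pattern.

acyl halide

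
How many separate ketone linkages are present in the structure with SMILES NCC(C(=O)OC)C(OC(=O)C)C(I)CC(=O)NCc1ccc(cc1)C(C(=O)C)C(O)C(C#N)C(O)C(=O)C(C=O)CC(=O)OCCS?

2

Reading the structure from left to right:
  H2NCH2: –NH2 on an sp³ carbon with no adjacent C=O → amine.
  CH(COOCH3): pendant –COOCH3: carbonyl C bonded to C and –OCH3 → ester.
  CH(OCOCH3): pendant –OC(=O)CH3: an acyloxy group → ester.
  CH(I): halogen on an sp³ carbon → alkyl halide.
  CH2CONHCH2: –C(=O)–N– linkage → amide (the N is not an amine).
  C6H4: para-disubstituted benzene ring → arene.
  CH(COCH3): pendant –COCH3: carbonyl C bonded to two carbons → ketone.
  CH(OH): –OH on an sp³ carbon → alcohol (secondary).
  CH(CN): pendant –C≡N: nitrile.
  CH(OH): –OH on an sp³ carbon → alcohol (secondary).
  CO: –C(=O)– with carbon on both sides → ketone.
  CH(CHO): pendant –CHO: carbonyl C bonded to C and H → aldehyde.
  CH2COOCH2: –C(=O)–O–C with C on the carbonyl side → ester.
  CH2SH: –SH on an sp³ carbon → thiol.
Ketone appears at: CH(COCH3), CO → 2.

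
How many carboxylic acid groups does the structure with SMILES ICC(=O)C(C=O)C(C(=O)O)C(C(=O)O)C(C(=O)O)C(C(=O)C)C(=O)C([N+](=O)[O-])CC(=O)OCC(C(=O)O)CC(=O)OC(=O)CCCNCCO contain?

4

Working along the chain:
  ICH2: halogen on an sp³ carbon → alkyl halide.
  CO: –C(=O)– with carbon on both sides → ketone.
  CH(CHO): pendant –CHO: carbonyl C bonded to C and H → aldehyde.
  CH(COOH): pendant –COOH: carbonyl C bonded to C and –OH → carboxylic acid.
  CH(COOH): pendant –COOH: carbonyl C bonded to C and –OH → carboxylic acid.
  CH(COOH): pendant –COOH: carbonyl C bonded to C and –OH → carboxylic acid.
  CH(COCH3): pendant –COCH3: carbonyl C bonded to two carbons → ketone.
  CO: –C(=O)– with carbon on both sides → ketone.
  CH(NO2): –NO2 on an sp³ carbon → nitro (the N=O is not a carbonyl).
  CH2COOCH2: –C(=O)–O–C with C on the carbonyl side → ester.
  CH(COOH): pendant –COOH: carbonyl C bonded to C and –OH → carboxylic acid.
  CH2CO-O-COCH2: two acyl groups sharing one oxygen, –C(=O)–O–C(=O)– → anhydride.
  CH2NHCH2: C–N–C with sp³ carbons and no adjacent C=O → amine (secondary).
  CH2OH: –OH on an sp³ carbon → alcohol.
Carboxylic acid appears at: CH(COOH), CH(COOH), CH(COOH), CH(COOH) → 4.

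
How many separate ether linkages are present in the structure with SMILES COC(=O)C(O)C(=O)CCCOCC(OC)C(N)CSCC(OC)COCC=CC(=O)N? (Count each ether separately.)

Reading the structure from left to right:
  CH3OOC: CH3O–C(=O)–: carbonyl C bonded to C and to –OCH3 → ester (not ketone + ether).
  CH(OH): –OH on an sp³ carbon → alcohol (secondary).
  CO: –C(=O)– with carbon on both sides → ketone.
  CH2OCH2: C–O–C with sp³ carbons on both sides and no adjacent C=O → ether.
  CH(OCH3): pendant –OCH3: C–O–C with sp³ C, no adjacent C=O → ether.
  CH(NH2): –NH2 on an sp³ carbon with no adjacent C=O → amine.
  CH2SCH2: C–S–C linkage → sulfide (thioether).
  CH(OCH3): pendant –OCH3: C–O–C with sp³ C, no adjacent C=O → ether.
  CH2OCH2: C–O–C with sp³ carbons on both sides and no adjacent C=O → ether.
  CH=CH: C=C double bond → alkene.
  CONH2: –C(=O)NH2: carbonyl C bonded to C and to N → amide (the N is not a separate amine).
Ether appears at: CH2OCH2, CH(OCH3), CH(OCH3), CH2OCH2 → 4.

4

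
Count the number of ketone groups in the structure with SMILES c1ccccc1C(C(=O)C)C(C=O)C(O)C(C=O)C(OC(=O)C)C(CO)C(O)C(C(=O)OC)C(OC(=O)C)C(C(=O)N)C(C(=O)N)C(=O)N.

1

C6H5– phenyl ring → arene.
pendant –COCH3: carbonyl C bonded to two carbons → ketone.
pendant –CHO: carbonyl C bonded to C and H → aldehyde.
–OH on an sp³ carbon → alcohol (secondary).
pendant –CHO: carbonyl C bonded to C and H → aldehyde.
pendant –OC(=O)CH3: an acyloxy group → ester.
pendant –CH2OH on an sp³ backbone C → alcohol.
–OH on an sp³ carbon → alcohol (secondary).
pendant –COOCH3: carbonyl C bonded to C and –OCH3 → ester.
pendant –OC(=O)CH3: an acyloxy group → ester.
pendant –CONH2: carbonyl C bonded to C and N → amide.
pendant –CONH2: carbonyl C bonded to C and N → amide.
–C(=O)NH2: carbonyl C bonded to C and to N → amide (the N is not a separate amine).
Ketone appears at: CH(COCH3) → 1.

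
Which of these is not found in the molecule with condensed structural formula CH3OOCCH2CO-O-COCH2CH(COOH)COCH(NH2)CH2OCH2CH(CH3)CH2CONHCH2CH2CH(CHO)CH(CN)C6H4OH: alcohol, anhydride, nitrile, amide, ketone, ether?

alcohol

amide: present (CH2CONHCH2 — –C(=O)–N– linkage → amide (the N is not an amine)).
ether: present (CH2OCH2 — C–O–C with sp³ carbons on both sides and no adjacent C=O → ether).
ketone: present (CO — –C(=O)– with carbon on both sides → ketone).
anhydride: present (CH2CO-O-COCH2 — two acyl groups sharing one oxygen, –C(=O)–O–C(=O)– → anhydride).
nitrile: present (CH(CN) — pendant –C≡N: nitrile).
alcohol: absent. In CH(COOH), the –OH sits on a carbonyl carbon, making it part of a carboxylic acid, not an alcohol. In C6H4OH, the –OH is on an aromatic ring carbon; that is a phenol, not an alcohol.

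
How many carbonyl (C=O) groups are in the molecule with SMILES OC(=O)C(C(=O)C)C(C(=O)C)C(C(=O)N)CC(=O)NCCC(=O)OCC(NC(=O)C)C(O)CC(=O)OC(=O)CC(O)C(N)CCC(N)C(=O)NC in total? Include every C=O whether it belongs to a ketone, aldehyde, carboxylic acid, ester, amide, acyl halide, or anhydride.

HOOC: carboxylic acid, 1 C=O (running total 1).
CH(COCH3): ketone, 1 C=O (running total 2).
CH(COCH3): ketone, 1 C=O (running total 3).
CH(CONH2): amide, 1 C=O (running total 4).
CH2CONHCH2: amide, 1 C=O (running total 5).
CH2COOCH2: ester, 1 C=O (running total 6).
CH(NHCOCH3): amide, 1 C=O (running total 7).
CH2CO-O-COCH2: anhydride, 2 C=O (running total 9).
CONHCH3: amide, 1 C=O (running total 10).

10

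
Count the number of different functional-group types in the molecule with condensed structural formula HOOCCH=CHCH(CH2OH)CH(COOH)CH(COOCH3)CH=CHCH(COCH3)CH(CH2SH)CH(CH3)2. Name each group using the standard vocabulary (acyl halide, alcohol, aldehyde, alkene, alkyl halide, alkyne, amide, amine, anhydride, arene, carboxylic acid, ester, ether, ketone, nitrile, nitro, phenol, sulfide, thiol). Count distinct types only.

–COOH: carbonyl C bonded to –OH and C → carboxylic acid (the –OH is not a separate alcohol).
C=C double bond → alkene.
pendant –CH2OH on an sp³ backbone C → alcohol.
pendant –COOH: carbonyl C bonded to C and –OH → carboxylic acid.
pendant –COOCH3: carbonyl C bonded to C and –OCH3 → ester.
C=C double bond → alkene.
pendant –COCH3: carbonyl C bonded to two carbons → ketone.
pendant –CH2SH → thiol.
Distinct types present: alcohol, alkene, carboxylic acid, ester, ketone, thiol.

6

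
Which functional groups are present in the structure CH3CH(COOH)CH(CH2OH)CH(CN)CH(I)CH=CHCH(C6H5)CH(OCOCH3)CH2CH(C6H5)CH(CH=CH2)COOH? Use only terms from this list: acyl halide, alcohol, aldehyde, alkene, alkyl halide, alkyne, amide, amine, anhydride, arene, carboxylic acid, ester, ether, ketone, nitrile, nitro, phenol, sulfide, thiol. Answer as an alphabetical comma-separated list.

alcohol, alkene, alkyl halide, arene, carboxylic acid, ester, nitrile

pendant –COOH: carbonyl C bonded to C and –OH → carboxylic acid.
pendant –CH2OH on an sp³ backbone C → alcohol.
pendant –C≡N: nitrile.
halogen on an sp³ carbon → alkyl halide.
C=C double bond → alkene.
pendant –C6H5: benzene ring → arene.
pendant –OC(=O)CH3: an acyloxy group → ester.
pendant –C6H5: benzene ring → arene.
pendant –CH=CH2: C=C double bond → alkene.
–COOH: carbonyl C bonded to –OH and C → carboxylic acid (the –OH is not a separate alcohol).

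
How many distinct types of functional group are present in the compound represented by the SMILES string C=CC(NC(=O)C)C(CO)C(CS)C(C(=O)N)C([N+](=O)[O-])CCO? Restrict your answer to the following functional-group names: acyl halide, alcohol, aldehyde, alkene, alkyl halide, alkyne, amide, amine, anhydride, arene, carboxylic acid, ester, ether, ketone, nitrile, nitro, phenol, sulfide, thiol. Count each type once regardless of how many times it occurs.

5

C=C double bond → alkene.
pendant –NHC(=O)CH3: N bonded to a carbonyl → amide (not amine).
pendant –CH2OH on an sp³ backbone C → alcohol.
pendant –CH2SH → thiol.
pendant –CONH2: carbonyl C bonded to C and N → amide.
–NO2 on an sp³ carbon → nitro (the N=O is not a carbonyl).
–OH on an sp³ carbon → alcohol.
Distinct types present: alcohol, alkene, amide, nitro, thiol.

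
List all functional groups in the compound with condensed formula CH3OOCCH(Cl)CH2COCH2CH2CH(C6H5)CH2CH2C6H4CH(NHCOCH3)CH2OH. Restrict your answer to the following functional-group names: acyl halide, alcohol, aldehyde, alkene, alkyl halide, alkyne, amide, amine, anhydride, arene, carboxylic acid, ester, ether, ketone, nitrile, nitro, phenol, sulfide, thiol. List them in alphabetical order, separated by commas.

alcohol, alkyl halide, amide, arene, ester, ketone

Taking each segment in turn:
  CH3OOC: CH3O–C(=O)–: carbonyl C bonded to C and to –OCH3 → ester (not ketone + ether).
  CH(Cl): halogen on an sp³ carbon → alkyl halide.
  CO: –C(=O)– with carbon on both sides → ketone.
  CH(C6H5): pendant –C6H5: benzene ring → arene.
  C6H4: para-disubstituted benzene ring → arene.
  CH(NHCOCH3): pendant –NHC(=O)CH3: N bonded to a carbonyl → amide (not amine).
  CH2OH: –OH on an sp³ carbon → alcohol.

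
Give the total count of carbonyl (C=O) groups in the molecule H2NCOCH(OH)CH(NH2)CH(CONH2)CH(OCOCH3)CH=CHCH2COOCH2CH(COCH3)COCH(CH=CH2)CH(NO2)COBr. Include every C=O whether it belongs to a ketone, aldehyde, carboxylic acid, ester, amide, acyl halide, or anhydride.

7

H2NCO: amide, 1 C=O (running total 1).
CH(CONH2): amide, 1 C=O (running total 2).
CH(OCOCH3): ester, 1 C=O (running total 3).
CH2COOCH2: ester, 1 C=O (running total 4).
CH(COCH3): ketone, 1 C=O (running total 5).
CO: ketone, 1 C=O (running total 6).
COBr: acyl halide, 1 C=O (running total 7).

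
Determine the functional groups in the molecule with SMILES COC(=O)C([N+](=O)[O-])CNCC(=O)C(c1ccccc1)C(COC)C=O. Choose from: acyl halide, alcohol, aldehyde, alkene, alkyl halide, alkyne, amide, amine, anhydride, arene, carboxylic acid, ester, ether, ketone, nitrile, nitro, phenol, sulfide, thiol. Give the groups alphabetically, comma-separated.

Taking each segment in turn:
  CH3OOC: CH3O–C(=O)–: carbonyl C bonded to C and to –OCH3 → ester (not ketone + ether).
  CH(NO2): –NO2 on an sp³ carbon → nitro (the N=O is not a carbonyl).
  CH2NHCH2: C–N–C with sp³ carbons and no adjacent C=O → amine (secondary).
  CO: –C(=O)– with carbon on both sides → ketone.
  CH(C6H5): pendant –C6H5: benzene ring → arene.
  CH(CH2OCH3): pendant –CH2OCH3: C–O–C linkage → ether.
  CHO: terminal –CHO: carbonyl C bonded to H and C → aldehyde.

aldehyde, amine, arene, ester, ether, ketone, nitro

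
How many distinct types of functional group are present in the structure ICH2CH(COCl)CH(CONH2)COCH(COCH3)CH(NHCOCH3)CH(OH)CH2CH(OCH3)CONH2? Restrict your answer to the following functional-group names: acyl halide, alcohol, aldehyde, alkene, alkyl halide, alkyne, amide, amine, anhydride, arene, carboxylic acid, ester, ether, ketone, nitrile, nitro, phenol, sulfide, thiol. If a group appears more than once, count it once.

6

Taking each segment in turn:
  ICH2: halogen on an sp³ carbon → alkyl halide.
  CH(COCl): pendant –C(=O)X: carbonyl C bonded to C and halogen → acyl halide.
  CH(CONH2): pendant –CONH2: carbonyl C bonded to C and N → amide.
  CO: –C(=O)– with carbon on both sides → ketone.
  CH(COCH3): pendant –COCH3: carbonyl C bonded to two carbons → ketone.
  CH(NHCOCH3): pendant –NHC(=O)CH3: N bonded to a carbonyl → amide (not amine).
  CH(OH): –OH on an sp³ carbon → alcohol (secondary).
  CH(OCH3): pendant –OCH3: C–O–C with sp³ C, no adjacent C=O → ether.
  CONH2: –C(=O)NH2: carbonyl C bonded to C and to N → amide (the N is not a separate amine).
Distinct types present: acyl halide, alcohol, alkyl halide, amide, ether, ketone.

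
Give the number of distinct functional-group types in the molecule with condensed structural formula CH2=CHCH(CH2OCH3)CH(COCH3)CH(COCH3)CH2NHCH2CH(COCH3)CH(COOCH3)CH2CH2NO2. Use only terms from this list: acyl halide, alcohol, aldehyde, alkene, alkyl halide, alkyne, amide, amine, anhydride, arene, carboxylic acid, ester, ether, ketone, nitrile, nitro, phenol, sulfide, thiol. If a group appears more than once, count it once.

C=C double bond → alkene.
pendant –CH2OCH3: C–O–C linkage → ether.
pendant –COCH3: carbonyl C bonded to two carbons → ketone.
pendant –COCH3: carbonyl C bonded to two carbons → ketone.
C–N–C with sp³ carbons and no adjacent C=O → amine (secondary).
pendant –COCH3: carbonyl C bonded to two carbons → ketone.
pendant –COOCH3: carbonyl C bonded to C and –OCH3 → ester.
–NO2 on carbon → nitro group.
Distinct types present: alkene, amine, ester, ether, ketone, nitro.

6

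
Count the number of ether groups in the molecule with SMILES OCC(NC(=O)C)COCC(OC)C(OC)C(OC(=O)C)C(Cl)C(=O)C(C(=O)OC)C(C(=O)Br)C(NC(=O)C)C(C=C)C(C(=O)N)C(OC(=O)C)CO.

HO– on an sp³ carbon → alcohol.
pendant –NHC(=O)CH3: N bonded to a carbonyl → amide (not amine).
C–O–C with sp³ carbons on both sides and no adjacent C=O → ether.
pendant –OCH3: C–O–C with sp³ C, no adjacent C=O → ether.
pendant –OCH3: C–O–C with sp³ C, no adjacent C=O → ether.
pendant –OC(=O)CH3: an acyloxy group → ester.
halogen on an sp³ carbon → alkyl halide.
–C(=O)– with carbon on both sides → ketone.
pendant –COOCH3: carbonyl C bonded to C and –OCH3 → ester.
pendant –C(=O)X: carbonyl C bonded to C and halogen → acyl halide.
pendant –NHC(=O)CH3: N bonded to a carbonyl → amide (not amine).
pendant –CH=CH2: C=C double bond → alkene.
pendant –CONH2: carbonyl C bonded to C and N → amide.
pendant –OC(=O)CH3: an acyloxy group → ester.
–OH on an sp³ carbon → alcohol.
Ether appears at: CH2OCH2, CH(OCH3), CH(OCH3) → 3.

3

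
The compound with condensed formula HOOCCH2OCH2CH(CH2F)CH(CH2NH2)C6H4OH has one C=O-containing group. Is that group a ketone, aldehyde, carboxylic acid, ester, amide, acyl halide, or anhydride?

carboxylic acid

The carbonyl is in the HOOC segment: –COOH: carbonyl C bonded to –OH and C → carboxylic acid (the –OH is not a separate alcohol).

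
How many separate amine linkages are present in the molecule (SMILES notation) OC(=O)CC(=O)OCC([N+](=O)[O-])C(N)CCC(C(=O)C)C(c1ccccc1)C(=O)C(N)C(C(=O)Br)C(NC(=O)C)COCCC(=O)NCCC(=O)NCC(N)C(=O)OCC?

–COOH: carbonyl C bonded to –OH and C → carboxylic acid (the –OH is not a separate alcohol).
–C(=O)–O–C with C on the carbonyl side → ester.
–NO2 on an sp³ carbon → nitro (the N=O is not a carbonyl).
–NH2 on an sp³ carbon with no adjacent C=O → amine.
pendant –COCH3: carbonyl C bonded to two carbons → ketone.
pendant –C6H5: benzene ring → arene.
–C(=O)– with carbon on both sides → ketone.
–NH2 on an sp³ carbon with no adjacent C=O → amine.
pendant –C(=O)X: carbonyl C bonded to C and halogen → acyl halide.
pendant –NHC(=O)CH3: N bonded to a carbonyl → amide (not amine).
C–O–C with sp³ carbons on both sides and no adjacent C=O → ether.
–C(=O)–N– linkage → amide (the N is not an amine).
–C(=O)–N– linkage → amide (the N is not an amine).
–NH2 on an sp³ carbon with no adjacent C=O → amine.
–C(=O)OCH2CH3: carbonyl C bonded to C and to –OEt → ester.
Amine appears at: CH(NH2), CH(NH2), CH(NH2) → 3.

3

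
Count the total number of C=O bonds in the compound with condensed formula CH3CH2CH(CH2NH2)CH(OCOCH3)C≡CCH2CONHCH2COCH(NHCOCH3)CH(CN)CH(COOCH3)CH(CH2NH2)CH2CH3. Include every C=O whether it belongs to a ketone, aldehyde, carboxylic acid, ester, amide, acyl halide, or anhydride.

CH(OCOCH3): ester, 1 C=O (running total 1).
CH2CONHCH2: amide, 1 C=O (running total 2).
CO: ketone, 1 C=O (running total 3).
CH(NHCOCH3): amide, 1 C=O (running total 4).
CH(COOCH3): ester, 1 C=O (running total 5).

5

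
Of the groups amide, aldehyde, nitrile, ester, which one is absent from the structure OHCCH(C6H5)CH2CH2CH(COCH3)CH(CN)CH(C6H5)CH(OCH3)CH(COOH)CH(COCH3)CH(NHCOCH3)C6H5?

amide: present (CH(NHCOCH3) — pendant –NHC(=O)CH3: N bonded to a carbonyl → amide (not amine)).
aldehyde: present (OHC — terminal –CHO: carbonyl C bonded to H and C → aldehyde).
nitrile: present (CH(CN) — pendant –C≡N: nitrile).
ester: no segment matches this pattern.

ester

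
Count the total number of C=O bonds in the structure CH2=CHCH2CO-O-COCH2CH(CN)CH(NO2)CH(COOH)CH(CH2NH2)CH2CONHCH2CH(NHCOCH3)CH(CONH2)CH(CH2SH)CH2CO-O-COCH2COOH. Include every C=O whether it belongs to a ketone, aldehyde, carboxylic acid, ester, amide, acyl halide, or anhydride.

9

CH2CO-O-COCH2: anhydride, 2 C=O (running total 2).
CH(COOH): carboxylic acid, 1 C=O (running total 3).
CH2CONHCH2: amide, 1 C=O (running total 4).
CH(NHCOCH3): amide, 1 C=O (running total 5).
CH(CONH2): amide, 1 C=O (running total 6).
CH2CO-O-COCH2: anhydride, 2 C=O (running total 8).
COOH: carboxylic acid, 1 C=O (running total 9).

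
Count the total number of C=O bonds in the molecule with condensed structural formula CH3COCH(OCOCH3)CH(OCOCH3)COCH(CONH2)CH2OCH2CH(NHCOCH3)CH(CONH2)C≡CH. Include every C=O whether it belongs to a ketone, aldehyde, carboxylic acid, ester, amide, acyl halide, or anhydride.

CO: ketone, 1 C=O (running total 1).
CH(OCOCH3): ester, 1 C=O (running total 2).
CH(OCOCH3): ester, 1 C=O (running total 3).
CO: ketone, 1 C=O (running total 4).
CH(CONH2): amide, 1 C=O (running total 5).
CH(NHCOCH3): amide, 1 C=O (running total 6).
CH(CONH2): amide, 1 C=O (running total 7).

7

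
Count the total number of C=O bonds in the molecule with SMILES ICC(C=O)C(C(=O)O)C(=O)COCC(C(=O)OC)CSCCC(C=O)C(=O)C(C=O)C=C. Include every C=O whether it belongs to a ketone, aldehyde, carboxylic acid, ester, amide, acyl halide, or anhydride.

7

CH(CHO): aldehyde, 1 C=O (running total 1).
CH(COOH): carboxylic acid, 1 C=O (running total 2).
CO: ketone, 1 C=O (running total 3).
CH(COOCH3): ester, 1 C=O (running total 4).
CH(CHO): aldehyde, 1 C=O (running total 5).
CO: ketone, 1 C=O (running total 6).
CH(CHO): aldehyde, 1 C=O (running total 7).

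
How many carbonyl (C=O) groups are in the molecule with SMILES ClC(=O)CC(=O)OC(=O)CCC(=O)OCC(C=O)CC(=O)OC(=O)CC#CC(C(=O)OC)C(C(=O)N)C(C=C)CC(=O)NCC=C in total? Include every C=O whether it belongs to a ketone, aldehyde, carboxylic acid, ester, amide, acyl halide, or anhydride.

10

ClCO: acyl halide, 1 C=O (running total 1).
CH2CO-O-COCH2: anhydride, 2 C=O (running total 3).
CH2COOCH2: ester, 1 C=O (running total 4).
CH(CHO): aldehyde, 1 C=O (running total 5).
CH2CO-O-COCH2: anhydride, 2 C=O (running total 7).
CH(COOCH3): ester, 1 C=O (running total 8).
CH(CONH2): amide, 1 C=O (running total 9).
CH2CONHCH2: amide, 1 C=O (running total 10).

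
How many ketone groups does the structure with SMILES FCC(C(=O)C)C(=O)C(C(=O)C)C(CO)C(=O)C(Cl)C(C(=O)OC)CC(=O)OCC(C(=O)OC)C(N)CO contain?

Taking each segment in turn:
  FCH2: halogen on an sp³ carbon → alkyl halide.
  CH(COCH3): pendant –COCH3: carbonyl C bonded to two carbons → ketone.
  CO: –C(=O)– with carbon on both sides → ketone.
  CH(COCH3): pendant –COCH3: carbonyl C bonded to two carbons → ketone.
  CH(CH2OH): pendant –CH2OH on an sp³ backbone C → alcohol.
  CO: –C(=O)– with carbon on both sides → ketone.
  CH(Cl): halogen on an sp³ carbon → alkyl halide.
  CH(COOCH3): pendant –COOCH3: carbonyl C bonded to C and –OCH3 → ester.
  CH2COOCH2: –C(=O)–O–C with C on the carbonyl side → ester.
  CH(COOCH3): pendant –COOCH3: carbonyl C bonded to C and –OCH3 → ester.
  CH(NH2): –NH2 on an sp³ carbon with no adjacent C=O → amine.
  CH2OH: –OH on an sp³ carbon → alcohol.
Ketone appears at: CH(COCH3), CO, CH(COCH3), CO → 4.

4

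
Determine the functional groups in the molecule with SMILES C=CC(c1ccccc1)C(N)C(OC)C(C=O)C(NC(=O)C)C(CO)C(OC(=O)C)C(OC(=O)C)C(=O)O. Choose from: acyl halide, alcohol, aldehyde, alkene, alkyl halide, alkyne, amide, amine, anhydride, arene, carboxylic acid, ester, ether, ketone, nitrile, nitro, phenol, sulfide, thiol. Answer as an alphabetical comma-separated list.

Taking each segment in turn:
  CH2=CH: C=C double bond → alkene.
  CH(C6H5): pendant –C6H5: benzene ring → arene.
  CH(NH2): –NH2 on an sp³ carbon with no adjacent C=O → amine.
  CH(OCH3): pendant –OCH3: C–O–C with sp³ C, no adjacent C=O → ether.
  CH(CHO): pendant –CHO: carbonyl C bonded to C and H → aldehyde.
  CH(NHCOCH3): pendant –NHC(=O)CH3: N bonded to a carbonyl → amide (not amine).
  CH(CH2OH): pendant –CH2OH on an sp³ backbone C → alcohol.
  CH(OCOCH3): pendant –OC(=O)CH3: an acyloxy group → ester.
  CH(OCOCH3): pendant –OC(=O)CH3: an acyloxy group → ester.
  COOH: –COOH: carbonyl C bonded to –OH and C → carboxylic acid (the –OH is not a separate alcohol).

alcohol, aldehyde, alkene, amide, amine, arene, carboxylic acid, ester, ether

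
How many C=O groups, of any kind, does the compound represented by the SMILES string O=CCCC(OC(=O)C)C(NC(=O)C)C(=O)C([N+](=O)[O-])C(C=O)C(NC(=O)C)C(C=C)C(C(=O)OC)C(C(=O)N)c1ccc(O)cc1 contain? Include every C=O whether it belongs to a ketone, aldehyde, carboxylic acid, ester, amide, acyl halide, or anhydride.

8

OHC: aldehyde, 1 C=O (running total 1).
CH(OCOCH3): ester, 1 C=O (running total 2).
CH(NHCOCH3): amide, 1 C=O (running total 3).
CO: ketone, 1 C=O (running total 4).
CH(CHO): aldehyde, 1 C=O (running total 5).
CH(NHCOCH3): amide, 1 C=O (running total 6).
CH(COOCH3): ester, 1 C=O (running total 7).
CH(CONH2): amide, 1 C=O (running total 8).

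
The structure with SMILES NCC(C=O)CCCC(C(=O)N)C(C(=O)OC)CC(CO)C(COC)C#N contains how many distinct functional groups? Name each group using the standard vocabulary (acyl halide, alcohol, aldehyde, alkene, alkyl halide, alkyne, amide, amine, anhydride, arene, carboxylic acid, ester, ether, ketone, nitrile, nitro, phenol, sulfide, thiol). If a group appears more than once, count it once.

Taking each segment in turn:
  H2NCH2: –NH2 on an sp³ carbon with no adjacent C=O → amine.
  CH(CHO): pendant –CHO: carbonyl C bonded to C and H → aldehyde.
  CH(CONH2): pendant –CONH2: carbonyl C bonded to C and N → amide.
  CH(COOCH3): pendant –COOCH3: carbonyl C bonded to C and –OCH3 → ester.
  CH(CH2OH): pendant –CH2OH on an sp³ backbone C → alcohol.
  CH(CH2OCH3): pendant –CH2OCH3: C–O–C linkage → ether.
  CN: –C≡N: carbon triple-bonded to nitrogen → nitrile.
Distinct types present: alcohol, aldehyde, amide, amine, ester, ether, nitrile.

7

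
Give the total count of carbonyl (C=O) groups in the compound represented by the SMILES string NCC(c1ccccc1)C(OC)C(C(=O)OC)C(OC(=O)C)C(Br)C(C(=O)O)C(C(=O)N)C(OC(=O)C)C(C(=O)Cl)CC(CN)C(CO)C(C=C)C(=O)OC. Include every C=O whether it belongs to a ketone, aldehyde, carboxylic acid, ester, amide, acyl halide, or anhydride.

CH(COOCH3): ester, 1 C=O (running total 1).
CH(OCOCH3): ester, 1 C=O (running total 2).
CH(COOH): carboxylic acid, 1 C=O (running total 3).
CH(CONH2): amide, 1 C=O (running total 4).
CH(OCOCH3): ester, 1 C=O (running total 5).
CH(COCl): acyl halide, 1 C=O (running total 6).
COOCH3: ester, 1 C=O (running total 7).

7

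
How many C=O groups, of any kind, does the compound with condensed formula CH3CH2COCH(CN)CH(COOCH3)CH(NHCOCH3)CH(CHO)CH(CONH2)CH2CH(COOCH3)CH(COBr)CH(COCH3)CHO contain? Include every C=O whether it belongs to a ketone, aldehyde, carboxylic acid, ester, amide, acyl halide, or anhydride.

CO: ketone, 1 C=O (running total 1).
CH(COOCH3): ester, 1 C=O (running total 2).
CH(NHCOCH3): amide, 1 C=O (running total 3).
CH(CHO): aldehyde, 1 C=O (running total 4).
CH(CONH2): amide, 1 C=O (running total 5).
CH(COOCH3): ester, 1 C=O (running total 6).
CH(COBr): acyl halide, 1 C=O (running total 7).
CH(COCH3): ketone, 1 C=O (running total 8).
CHO: aldehyde, 1 C=O (running total 9).

9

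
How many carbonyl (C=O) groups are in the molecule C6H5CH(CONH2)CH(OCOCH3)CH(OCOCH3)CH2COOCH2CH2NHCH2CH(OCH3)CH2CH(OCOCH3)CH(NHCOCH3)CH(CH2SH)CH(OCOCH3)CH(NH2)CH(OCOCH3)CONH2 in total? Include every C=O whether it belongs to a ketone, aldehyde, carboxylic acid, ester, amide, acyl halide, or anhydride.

9

CH(CONH2): amide, 1 C=O (running total 1).
CH(OCOCH3): ester, 1 C=O (running total 2).
CH(OCOCH3): ester, 1 C=O (running total 3).
CH2COOCH2: ester, 1 C=O (running total 4).
CH(OCOCH3): ester, 1 C=O (running total 5).
CH(NHCOCH3): amide, 1 C=O (running total 6).
CH(OCOCH3): ester, 1 C=O (running total 7).
CH(OCOCH3): ester, 1 C=O (running total 8).
CONH2: amide, 1 C=O (running total 9).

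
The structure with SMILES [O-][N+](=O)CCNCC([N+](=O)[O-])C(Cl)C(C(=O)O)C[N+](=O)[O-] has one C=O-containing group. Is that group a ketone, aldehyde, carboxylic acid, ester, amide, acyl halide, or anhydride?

carboxylic acid

The carbonyl is in the CH(COOH) segment: pendant –COOH: carbonyl C bonded to C and –OH → carboxylic acid.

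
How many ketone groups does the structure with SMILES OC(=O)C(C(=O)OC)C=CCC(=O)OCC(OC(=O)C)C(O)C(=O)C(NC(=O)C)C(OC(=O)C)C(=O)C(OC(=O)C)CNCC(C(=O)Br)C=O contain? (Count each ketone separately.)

2

–COOH: carbonyl C bonded to –OH and C → carboxylic acid (the –OH is not a separate alcohol).
pendant –COOCH3: carbonyl C bonded to C and –OCH3 → ester.
C=C double bond → alkene.
–C(=O)–O–C with C on the carbonyl side → ester.
pendant –OC(=O)CH3: an acyloxy group → ester.
–OH on an sp³ carbon → alcohol (secondary).
–C(=O)– with carbon on both sides → ketone.
pendant –NHC(=O)CH3: N bonded to a carbonyl → amide (not amine).
pendant –OC(=O)CH3: an acyloxy group → ester.
–C(=O)– with carbon on both sides → ketone.
pendant –OC(=O)CH3: an acyloxy group → ester.
C–N–C with sp³ carbons and no adjacent C=O → amine (secondary).
pendant –C(=O)X: carbonyl C bonded to C and halogen → acyl halide.
terminal –CHO: carbonyl C bonded to H and C → aldehyde.
Ketone appears at: CO, CO → 2.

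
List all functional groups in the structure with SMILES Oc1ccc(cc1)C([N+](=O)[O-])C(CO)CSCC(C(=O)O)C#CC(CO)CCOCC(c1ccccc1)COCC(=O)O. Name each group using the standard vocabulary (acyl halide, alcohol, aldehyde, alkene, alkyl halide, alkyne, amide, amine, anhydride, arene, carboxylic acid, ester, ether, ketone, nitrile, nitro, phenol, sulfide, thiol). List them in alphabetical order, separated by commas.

–OH attached directly to an aromatic ring → phenol (not alcohol); the ring itself is an arene.
–NO2 on an sp³ carbon → nitro (the N=O is not a carbonyl).
pendant –CH2OH on an sp³ backbone C → alcohol.
C–S–C linkage → sulfide (thioether).
pendant –COOH: carbonyl C bonded to C and –OH → carboxylic acid.
C≡C triple bond → alkyne.
pendant –CH2OH on an sp³ backbone C → alcohol.
C–O–C with sp³ carbons on both sides and no adjacent C=O → ether.
pendant –C6H5: benzene ring → arene.
C–O–C with sp³ carbons on both sides and no adjacent C=O → ether.
–COOH: carbonyl C bonded to –OH and C → carboxylic acid (the –OH is not a separate alcohol).

alcohol, alkyne, arene, carboxylic acid, ether, nitro, phenol, sulfide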